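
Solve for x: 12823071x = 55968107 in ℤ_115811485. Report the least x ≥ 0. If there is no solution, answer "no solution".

First find gcd(12823071, 115811485):
115811485 = 9×12823071 + 403846
12823071 = 31×403846 + 303845
403846 = 1×303845 + 100001
303845 = 3×100001 + 3842
100001 = 26×3842 + 109
3842 = 35×109 + 27
109 = 4×27 + 1
27 = 27×1 + 0
gcd = 1, so a unique solution mod 115811485 exists.
Back-substitute for the Bézout coefficients:
1 = 109 − 4·27
1 = −4·3842 + 141·109
1 = 141·100001 − 3670·3842
1 = −3670·303845 + 11151·100001
1 = 11151·403846 − 14821·303845
1 = −14821·12823071 + 470602·403846
1 = 470602·115811485 − 4250239·12823071
So 12823071·(-4250239) ≡ 1 (mod 115811485), giving 12823071⁻¹ ≡ 111561246.
x ≡ 12823071⁻¹·55968107 ≡ 111561246·55968107 ≡ 1365792 (mod 115811485).

1365792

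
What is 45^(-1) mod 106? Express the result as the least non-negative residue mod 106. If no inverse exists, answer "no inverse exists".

33

Run Euclid on (106, 45):
106 = 2·45 + 16
45 = 2·16 + 13
16 = 1·13 + 3
13 = 4·3 + 1
3 = 3·1 + 0
gcd = 1, so the inverse exists. Back-substitute:
1 = 13 − 4·3
1 = −4·16 + 5·13
1 = 5·45 − 14·16
1 = −14·106 + 33·45
So 45·33 ≡ 1 (mod 106).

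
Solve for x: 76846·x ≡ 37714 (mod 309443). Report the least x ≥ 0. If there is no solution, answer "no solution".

101822

First find gcd(76846, 309443):
309443 = 4·76846 + 2059
76846 = 37·2059 + 663
2059 = 3·663 + 70
663 = 9·70 + 33
70 = 2·33 + 4
33 = 8·4 + 1
4 = 4·1 + 0
gcd = 1, so a unique solution mod 309443 exists.
Back-substitute for the Bézout coefficients:
1 = 33 − 8·4
1 = −8·70 + 17·33
1 = 17·663 − 161·70
1 = −161·2059 + 500·663
1 = 500·76846 − 18661·2059
1 = −18661·309443 + 75144·76846
So 76846·(75144) ≡ 1 (mod 309443), giving 76846⁻¹ ≡ 75144.
x ≡ 76846⁻¹·37714 ≡ 75144·37714 ≡ 101822 (mod 309443).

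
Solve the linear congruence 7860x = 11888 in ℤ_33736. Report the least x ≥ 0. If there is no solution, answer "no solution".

First find gcd(7860, 33736):
33736 = 4×7860 + 2296
7860 = 3×2296 + 972
2296 = 2×972 + 352
972 = 2×352 + 268
352 = 1×268 + 84
268 = 3×84 + 16
84 = 5×16 + 4
16 = 4×4 + 0
gcd = 4 and 4 | 11888, so solutions exist. Divide through by 4: 1965x ≡ 2972 (mod 8434).
Now find 1965⁻¹ mod 8434:
8434 = 4×1965 + 574
1965 = 3×574 + 243
574 = 2×243 + 88
243 = 2×88 + 67
88 = 1×67 + 21
67 = 3×21 + 4
21 = 5×4 + 1
4 = 4×1 + 0
Back-substitute:
1 = 21 − 5·4
1 = −5·67 + 16·21
1 = 16·88 − 21·67
1 = −21·243 + 58·88
1 = 58·574 − 137·243
1 = −137·1965 + 469·574
1 = 469·8434 − 2013·1965
So 1965·(-2013) ≡ 1 (mod 8434), i.e. 1965⁻¹ ≡ 6421.
Then x ≡ 6421·2972 ≡ 5504 (mod 8434); the smallest non-negative solution is x = 5504.

5504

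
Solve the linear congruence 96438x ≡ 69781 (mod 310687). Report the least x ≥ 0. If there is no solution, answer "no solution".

First find gcd(96438, 310687):
310687 = 3×96438 + 21373
96438 = 4×21373 + 10946
21373 = 1×10946 + 10427
10946 = 1×10427 + 519
10427 = 20×519 + 47
519 = 11×47 + 2
47 = 23×2 + 1
2 = 2×1 + 0
gcd = 1, so a unique solution mod 310687 exists.
Back-substitute for the Bézout coefficients:
1 = 47 − 23·2
1 = −23·519 + 254·47
1 = 254·10427 − 5103·519
1 = −5103·10946 + 5357·10427
1 = 5357·21373 − 10460·10946
1 = −10460·96438 + 47197·21373
1 = 47197·310687 − 152051·96438
So 96438·(-152051) ≡ 1 (mod 310687), giving 96438⁻¹ ≡ 158636.
x ≡ 96438⁻¹·69781 ≡ 158636·69781 ≡ 906 (mod 310687).

906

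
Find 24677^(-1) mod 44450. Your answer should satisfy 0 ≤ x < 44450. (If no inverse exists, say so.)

Extended Euclidean algorithm:
44450 = 1×24677 + 19773
24677 = 1×19773 + 4904
19773 = 4×4904 + 157
4904 = 31×157 + 37
157 = 4×37 + 9
37 = 4×9 + 1
9 = 9×1 + 0
The gcd is 1. Working backward:
1 = 37 − 4·9
1 = −4·157 + 17·37
1 = 17·4904 − 531·157
1 = −531·19773 + 2141·4904
1 = 2141·24677 − 2672·19773
1 = −2672·44450 + 4813·24677
So 24677·4813 ≡ 1 (mod 44450).

4813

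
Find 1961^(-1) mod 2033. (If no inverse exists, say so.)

480

gcd(2033, 1961) by repeated division:
2033 = 1*1961 + 72
1961 = 27*72 + 17
72 = 4*17 + 4
17 = 4*4 + 1
4 = 4*1 + 0
The gcd is 1. Working backward:
1 = 17 − 4·4
1 = −4·72 + 17·17
1 = 17·1961 − 463·72
1 = −463·2033 + 480·1961
So 1961·480 ≡ 1 (mod 2033).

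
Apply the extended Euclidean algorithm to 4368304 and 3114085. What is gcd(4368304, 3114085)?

Repeated division:
4368304 = 1*3114085 + 1254219
3114085 = 2*1254219 + 605647
1254219 = 2*605647 + 42925
605647 = 14*42925 + 4697
42925 = 9*4697 + 652
4697 = 7*652 + 133
652 = 4*133 + 120
133 = 1*120 + 13
120 = 9*13 + 3
13 = 4*3 + 1
3 = 3*1 + 0
gcd(4368304, 3114085) = 1.
Express as a combination:
1 = 13 − 4·3
1 = −4·120 + 37·13
1 = 37·133 − 41·120
1 = −41·652 + 201·133
1 = 201·4697 − 1448·652
1 = −1448·42925 + 13233·4697
1 = 13233·605647 − 186710·42925
1 = −186710·1254219 + 386653·605647
1 = 386653·3114085 − 960016·1254219
1 = −960016·4368304 + 1346669·3114085
So 1 = (-960016)·4368304 + (1346669)·3114085.

1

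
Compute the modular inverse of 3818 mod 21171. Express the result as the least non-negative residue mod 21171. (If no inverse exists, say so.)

4985

Run Euclid on (21171, 3818):
21171 = 5·3818 + 2081
3818 = 1·2081 + 1737
2081 = 1·1737 + 344
1737 = 5·344 + 17
344 = 20·17 + 4
17 = 4·4 + 1
4 = 4·1 + 0
Since gcd(3818, 21171) = 1, back-substitute to write 1 as a combination:
1 = 17 − 4·4
1 = −4·344 + 81·17
1 = 81·1737 − 409·344
1 = −409·2081 + 490·1737
1 = 490·3818 − 899·2081
1 = −899·21171 + 4985·3818
So 3818·4985 ≡ 1 (mod 21171).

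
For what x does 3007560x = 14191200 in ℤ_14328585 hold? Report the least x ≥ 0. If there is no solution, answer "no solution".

513813

First find gcd(3007560, 14328585):
14328585 = 4×3007560 + 2298345
3007560 = 1×2298345 + 709215
2298345 = 3×709215 + 170700
709215 = 4×170700 + 26415
170700 = 6×26415 + 12210
26415 = 2×12210 + 1995
12210 = 6×1995 + 240
1995 = 8×240 + 75
240 = 3×75 + 15
75 = 5×15 + 0
gcd = 15 and 15 | 14191200, so solutions exist. Divide through by 15: 200504x ≡ 946080 (mod 955239).
Now find 200504⁻¹ mod 955239:
955239 = 4*200504 + 153223
200504 = 1*153223 + 47281
153223 = 3*47281 + 11380
47281 = 4*11380 + 1761
11380 = 6*1761 + 814
1761 = 2*814 + 133
814 = 6*133 + 16
133 = 8*16 + 5
16 = 3*5 + 1
5 = 5*1 + 0
Back-substitute:
1 = 16 − 3·5
1 = −3·133 + 25·16
1 = 25·814 − 153·133
1 = −153·1761 + 331·814
1 = 331·11380 − 2139·1761
1 = −2139·47281 + 8887·11380
1 = 8887·153223 − 28800·47281
1 = −28800·200504 + 37687·153223
1 = 37687·955239 − 179548·200504
So 200504·(-179548) ≡ 1 (mod 955239), i.e. 200504⁻¹ ≡ 775691.
Then x ≡ 775691·946080 ≡ 513813 (mod 955239); the smallest non-negative solution is x = 513813.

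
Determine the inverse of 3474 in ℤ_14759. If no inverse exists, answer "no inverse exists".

8722

Run Euclid on (14759, 3474):
14759 = 4·3474 + 863
3474 = 4·863 + 22
863 = 39·22 + 5
22 = 4·5 + 2
5 = 2·2 + 1
2 = 2·1 + 0
gcd = 1, so the inverse exists. Back-substitute:
1 = 5 − 2·2
1 = −2·22 + 9·5
1 = 9·863 − 353·22
1 = −353·3474 + 1421·863
1 = 1421·14759 − 6037·3474
Thus 3474·(-6037) ≡ 1 (mod 14759); reducing, -6037 mod 14759 = 8722.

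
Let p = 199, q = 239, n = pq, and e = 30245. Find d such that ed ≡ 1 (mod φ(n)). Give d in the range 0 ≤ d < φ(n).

φ(n) = (p−1)(q−1) = 198·238 = 47124.
Need d with 30245·d ≡ 1 (mod 47124). Apply the extended Euclidean algorithm:
47124 = 1×30245 + 16879
30245 = 1×16879 + 13366
16879 = 1×13366 + 3513
13366 = 3×3513 + 2827
3513 = 1×2827 + 686
2827 = 4×686 + 83
686 = 8×83 + 22
83 = 3×22 + 17
22 = 1×17 + 5
17 = 3×5 + 2
5 = 2×2 + 1
2 = 2×1 + 0
Back-substitute:
1 = 5 − 2·2
1 = −2·17 + 7·5
1 = 7·22 − 9·17
1 = −9·83 + 34·22
1 = 34·686 − 281·83
1 = −281·2827 + 1158·686
1 = 1158·3513 − 1439·2827
1 = −1439·13366 + 5475·3513
1 = 5475·16879 − 6914·13366
1 = −6914·30245 + 12389·16879
1 = 12389·47124 − 19303·30245
So 30245·(-19303) ≡ 1 (mod 47124), hence d ≡ -19303 ≡ 27821 (mod 47124).

27821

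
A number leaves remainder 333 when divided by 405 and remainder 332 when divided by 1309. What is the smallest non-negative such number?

Write x = 333 + 405·k. Then 405·k ≡ 332 − 333 ≡ 1308 (mod 1309).
Need 405⁻¹ mod 1309. Extended Euclid on (1309, 405):
1309 = 3·405 + 94
405 = 4·94 + 29
94 = 3·29 + 7
29 = 4·7 + 1
7 = 7·1 + 0
Back-substitute:
1 = 29 − 4·7
1 = −4·94 + 13·29
1 = 13·405 − 56·94
1 = −56·1309 + 181·405
405⁻¹ ≡ 181 (mod 1309), so k ≡ 181·1308 ≡ 1128 (mod 1309).
x = 333 + 405·1128 = 457173.

457173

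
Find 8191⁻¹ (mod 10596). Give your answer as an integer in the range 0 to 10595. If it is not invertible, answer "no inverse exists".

8023

Extended Euclidean algorithm:
10596 = 1·8191 + 2405
8191 = 3·2405 + 976
2405 = 2·976 + 453
976 = 2·453 + 70
453 = 6·70 + 33
70 = 2·33 + 4
33 = 8·4 + 1
4 = 4·1 + 0
The gcd is 1. Working backward:
1 = 33 − 8·4
1 = −8·70 + 17·33
1 = 17·453 − 110·70
1 = −110·976 + 237·453
1 = 237·2405 − 584·976
1 = −584·8191 + 1989·2405
1 = 1989·10596 − 2573·8191
Hence 8191⁻¹ ≡ -2573 ≡ 8023 (mod 10596).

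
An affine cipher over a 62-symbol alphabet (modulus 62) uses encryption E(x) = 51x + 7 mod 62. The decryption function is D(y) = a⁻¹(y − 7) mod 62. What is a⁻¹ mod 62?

45

Extended Euclidean algorithm:
62 = 1*51 + 11
51 = 4*11 + 7
11 = 1*7 + 4
7 = 1*4 + 3
4 = 1*3 + 1
3 = 3*1 + 0
Since gcd(51, 62) = 1, back-substitute to write 1 as a combination:
1 = 4 − 3
1 = −7 + 2·4
1 = 2·11 − 3·7
1 = −3·51 + 14·11
1 = 14·62 − 17·51
So 51·(-17) ≡ 1 (mod 62), and -17 ≡ 45 (mod 62).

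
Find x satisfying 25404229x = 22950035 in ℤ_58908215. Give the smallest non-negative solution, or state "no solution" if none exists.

2567415

First find gcd(25404229, 58908215):
58908215 = 2×25404229 + 8099757
25404229 = 3×8099757 + 1104958
8099757 = 7×1104958 + 365051
1104958 = 3×365051 + 9805
365051 = 37×9805 + 2266
9805 = 4×2266 + 741
2266 = 3×741 + 43
741 = 17×43 + 10
43 = 4×10 + 3
10 = 3×3 + 1
3 = 3×1 + 0
gcd = 1, so a unique solution mod 58908215 exists.
Back-substitute for the Bézout coefficients:
1 = 10 − 3·3
1 = −3·43 + 13·10
1 = 13·741 − 224·43
1 = −224·2266 + 685·741
1 = 685·9805 − 2964·2266
1 = −2964·365051 + 110353·9805
1 = 110353·1104958 − 334023·365051
1 = −334023·8099757 + 2448514·1104958
1 = 2448514·25404229 − 7679565·8099757
1 = −7679565·58908215 + 17807644·25404229
So 25404229·(17807644) ≡ 1 (mod 58908215), giving 25404229⁻¹ ≡ 17807644.
x ≡ 25404229⁻¹·22950035 ≡ 17807644·22950035 ≡ 2567415 (mod 58908215).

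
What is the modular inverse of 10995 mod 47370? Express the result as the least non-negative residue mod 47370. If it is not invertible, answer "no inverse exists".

Euclidean algorithm on 47370, 10995:
47370 = 4*10995 + 3390
10995 = 3*3390 + 825
3390 = 4*825 + 90
825 = 9*90 + 15
90 = 6*15 + 0
gcd(10995, 47370) = 15 ≠ 1, so 10995 has no multiplicative inverse modulo 47370.

no inverse exists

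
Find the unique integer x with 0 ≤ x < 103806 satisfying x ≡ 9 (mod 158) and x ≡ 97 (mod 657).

Write x = 9 + 158·k. Then 158·k ≡ 97 − 9 ≡ 88 (mod 657).
Need 158⁻¹ mod 657. Extended Euclid on (657, 158):
657 = 4·158 + 25
158 = 6·25 + 8
25 = 3·8 + 1
8 = 8·1 + 0
Back-substitute:
1 = 25 − 3·8
1 = −3·158 + 19·25
1 = 19·657 − 79·158
158⁻¹ ≡ 578 (mod 657), so k ≡ 578·88 ≡ 275 (mod 657).
x = 9 + 158·275 = 43459.

43459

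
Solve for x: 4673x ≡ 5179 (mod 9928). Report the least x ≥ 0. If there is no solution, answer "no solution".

First find gcd(4673, 9928):
9928 = 2×4673 + 582
4673 = 8×582 + 17
582 = 34×17 + 4
17 = 4×4 + 1
4 = 4×1 + 0
gcd = 1, so a unique solution mod 9928 exists.
Back-substitute for the Bézout coefficients:
1 = 17 − 4·4
1 = −4·582 + 137·17
1 = 137·4673 − 1100·582
1 = −1100·9928 + 2337·4673
So 4673·(2337) ≡ 1 (mod 9928), giving 4673⁻¹ ≡ 2337.
x ≡ 4673⁻¹·5179 ≡ 2337·5179 ≡ 1091 (mod 9928).

1091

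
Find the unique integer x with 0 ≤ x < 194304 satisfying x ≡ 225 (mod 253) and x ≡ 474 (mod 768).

108762

Write x = 225 + 253·k. Then 253·k ≡ 474 − 225 ≡ 249 (mod 768).
Need 253⁻¹ mod 768. Extended Euclid on (768, 253):
768 = 3·253 + 9
253 = 28·9 + 1
9 = 9·1 + 0
Back-substitute:
1 = 253 − 28·9
1 = −28·768 + 85·253
253⁻¹ ≡ 85 (mod 768), so k ≡ 85·249 ≡ 429 (mod 768).
x = 225 + 253·429 = 108762.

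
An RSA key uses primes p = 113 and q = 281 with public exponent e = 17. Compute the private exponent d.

φ(n) = (p−1)(q−1) = 112·280 = 31360.
Need d with 17·d ≡ 1 (mod 31360). Apply the extended Euclidean algorithm:
31360 = 1844·17 + 12
17 = 1·12 + 5
12 = 2·5 + 2
5 = 2·2 + 1
2 = 2·1 + 0
Back-substitute:
1 = 5 − 2·2
1 = −2·12 + 5·5
1 = 5·17 − 7·12
1 = −7·31360 + 12913·17
So 17·12913 ≡ 1 (mod 31360), hence d = 12913.

12913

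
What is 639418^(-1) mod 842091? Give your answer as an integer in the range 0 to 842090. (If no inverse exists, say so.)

261727

Apply the Euclidean algorithm to 842091 and 639418:
842091 = 1*639418 + 202673
639418 = 3*202673 + 31399
202673 = 6*31399 + 14279
31399 = 2*14279 + 2841
14279 = 5*2841 + 74
2841 = 38*74 + 29
74 = 2*29 + 16
29 = 1*16 + 13
16 = 1*13 + 3
13 = 4*3 + 1
3 = 3*1 + 0
Since gcd(639418, 842091) = 1, back-substitute to write 1 as a combination:
1 = 13 − 4·3
1 = −4·16 + 5·13
1 = 5·29 − 9·16
1 = −9·74 + 23·29
1 = 23·2841 − 883·74
1 = −883·14279 + 4438·2841
1 = 4438·31399 − 9759·14279
1 = −9759·202673 + 62992·31399
1 = 62992·639418 − 198735·202673
1 = −198735·842091 + 261727·639418
So 639418·261727 ≡ 1 (mod 842091).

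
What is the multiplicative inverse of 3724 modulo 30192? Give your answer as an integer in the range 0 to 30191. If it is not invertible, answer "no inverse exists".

no inverse exists

Compute gcd(3724, 30192):
30192 = 8×3724 + 400
3724 = 9×400 + 124
400 = 3×124 + 28
124 = 4×28 + 12
28 = 2×12 + 4
12 = 3×4 + 0
Since gcd = 4 > 1, 3724 is not a unit mod 30192.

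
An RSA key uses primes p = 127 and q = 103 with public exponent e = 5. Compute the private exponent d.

5141

φ(n) = (p−1)(q−1) = 126·102 = 12852.
Need d with 5·d ≡ 1 (mod 12852). Apply the extended Euclidean algorithm:
12852 = 2570*5 + 2
5 = 2*2 + 1
2 = 2*1 + 0
Back-substitute:
1 = 5 − 2·2
1 = −2·12852 + 5141·5
So 5·5141 ≡ 1 (mod 12852), hence d = 5141.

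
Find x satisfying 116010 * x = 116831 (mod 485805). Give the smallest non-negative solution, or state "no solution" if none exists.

gcd(116010, 485805):
485805 = 4×116010 + 21765
116010 = 5×21765 + 7185
21765 = 3×7185 + 210
7185 = 34×210 + 45
210 = 4×45 + 30
45 = 1×30 + 15
30 = 2×15 + 0
gcd = 15, but 15 ∤ 116831, so the congruence has no solution.

no solution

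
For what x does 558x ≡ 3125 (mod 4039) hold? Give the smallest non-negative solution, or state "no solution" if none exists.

534

First find gcd(558, 4039):
4039 = 7·558 + 133
558 = 4·133 + 26
133 = 5·26 + 3
26 = 8·3 + 2
3 = 1·2 + 1
2 = 2·1 + 0
gcd = 1, so a unique solution mod 4039 exists.
Back-substitute for the Bézout coefficients:
1 = 3 − 2
1 = −26 + 9·3
1 = 9·133 − 46·26
1 = −46·558 + 193·133
1 = 193·4039 − 1397·558
So 558·(-1397) ≡ 1 (mod 4039), giving 558⁻¹ ≡ 2642.
x ≡ 558⁻¹·3125 ≡ 2642·3125 ≡ 534 (mod 4039).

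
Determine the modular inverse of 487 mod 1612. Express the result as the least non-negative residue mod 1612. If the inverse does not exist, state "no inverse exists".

Apply the Euclidean algorithm to 1612 and 487:
1612 = 3*487 + 151
487 = 3*151 + 34
151 = 4*34 + 15
34 = 2*15 + 4
15 = 3*4 + 3
4 = 1*3 + 1
3 = 3*1 + 0
gcd = 1, so the inverse exists. Back-substitute:
1 = 4 − 3
1 = −15 + 4·4
1 = 4·34 − 9·15
1 = −9·151 + 40·34
1 = 40·487 − 129·151
1 = −129·1612 + 427·487
So 487·427 ≡ 1 (mod 1612).

427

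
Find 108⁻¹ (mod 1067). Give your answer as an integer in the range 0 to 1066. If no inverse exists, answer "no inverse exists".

247

Apply the Euclidean algorithm to 1067 and 108:
1067 = 9·108 + 95
108 = 1·95 + 13
95 = 7·13 + 4
13 = 3·4 + 1
4 = 4·1 + 0
gcd = 1, so the inverse exists. Back-substitute:
1 = 13 − 3·4
1 = −3·95 + 22·13
1 = 22·108 − 25·95
1 = −25·1067 + 247·108
So 108·247 ≡ 1 (mod 1067).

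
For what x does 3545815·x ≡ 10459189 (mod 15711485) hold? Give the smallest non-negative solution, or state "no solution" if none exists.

gcd(3545815, 15711485):
15711485 = 4×3545815 + 1528225
3545815 = 2×1528225 + 489365
1528225 = 3×489365 + 60130
489365 = 8×60130 + 8325
60130 = 7×8325 + 1855
8325 = 4×1855 + 905
1855 = 2×905 + 45
905 = 20×45 + 5
45 = 9×5 + 0
gcd = 5, but 5 ∤ 10459189, so the congruence has no solution.

no solution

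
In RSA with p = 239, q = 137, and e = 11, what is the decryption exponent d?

φ(n) = (p−1)(q−1) = 238·136 = 32368.
Need d with 11·d ≡ 1 (mod 32368). Apply the extended Euclidean algorithm:
32368 = 2942·11 + 6
11 = 1·6 + 5
6 = 1·5 + 1
5 = 5·1 + 0
Back-substitute:
1 = 6 − 5
1 = −11 + 2·6
1 = 2·32368 − 5885·11
So 11·(-5885) ≡ 1 (mod 32368), hence d ≡ -5885 ≡ 26483 (mod 32368).

26483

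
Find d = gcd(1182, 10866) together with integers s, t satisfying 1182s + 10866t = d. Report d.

6

Euclidean algorithm:
10866 = 9·1182 + 228
1182 = 5·228 + 42
228 = 5·42 + 18
42 = 2·18 + 6
18 = 3·6 + 0
gcd(1182, 10866) = 6.
Express as a combination:
6 = 42 − 2·18
6 = −2·228 + 11·42
6 = 11·1182 − 57·228
6 = −57·10866 + 524·1182
So 6 = (-57)·10866 + (524)·1182.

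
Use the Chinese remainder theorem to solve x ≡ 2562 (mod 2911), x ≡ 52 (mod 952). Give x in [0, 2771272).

625516

Write x = 2562 + 2911·k. Then 2911·k ≡ 52 − 2562 ≡ 346 (mod 952).
Need 2911⁻¹ mod 952. Extended Euclid on (952, 55):
952 = 17*55 + 17
55 = 3*17 + 4
17 = 4*4 + 1
4 = 4*1 + 0
Back-substitute:
1 = 17 − 4·4
1 = −4·55 + 13·17
1 = 13·952 − 225·55
2911⁻¹ ≡ 727 (mod 952), so k ≡ 727·346 ≡ 214 (mod 952).
x = 2562 + 2911·214 = 625516.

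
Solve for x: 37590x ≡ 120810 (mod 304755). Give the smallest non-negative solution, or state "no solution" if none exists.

First find gcd(37590, 304755):
304755 = 8*37590 + 4035
37590 = 9*4035 + 1275
4035 = 3*1275 + 210
1275 = 6*210 + 15
210 = 14*15 + 0
gcd = 15 and 15 | 120810, so solutions exist. Divide through by 15: 2506x ≡ 8054 (mod 20317).
Now find 2506⁻¹ mod 20317:
20317 = 8×2506 + 269
2506 = 9×269 + 85
269 = 3×85 + 14
85 = 6×14 + 1
14 = 14×1 + 0
Back-substitute:
1 = 85 − 6·14
1 = −6·269 + 19·85
1 = 19·2506 − 177·269
1 = −177·20317 + 1435·2506
So 2506⁻¹ ≡ 1435 (mod 20317).
Then x ≡ 1435·8054 ≡ 17434 (mod 20317); the smallest non-negative solution is x = 17434.

17434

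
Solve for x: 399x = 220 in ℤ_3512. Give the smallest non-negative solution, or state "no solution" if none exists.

1092

First find gcd(399, 3512):
3512 = 8×399 + 320
399 = 1×320 + 79
320 = 4×79 + 4
79 = 19×4 + 3
4 = 1×3 + 1
3 = 3×1 + 0
gcd = 1, so a unique solution mod 3512 exists.
Back-substitute for the Bézout coefficients:
1 = 4 − 3
1 = −79 + 20·4
1 = 20·320 − 81·79
1 = −81·399 + 101·320
1 = 101·3512 − 889·399
So 399·(-889) ≡ 1 (mod 3512), giving 399⁻¹ ≡ 2623.
x ≡ 399⁻¹·220 ≡ 2623·220 ≡ 1092 (mod 3512).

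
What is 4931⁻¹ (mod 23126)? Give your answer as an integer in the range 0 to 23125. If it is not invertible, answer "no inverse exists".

605

Run Euclid on (23126, 4931):
23126 = 4*4931 + 3402
4931 = 1*3402 + 1529
3402 = 2*1529 + 344
1529 = 4*344 + 153
344 = 2*153 + 38
153 = 4*38 + 1
38 = 38*1 + 0
gcd = 1, so the inverse exists. Back-substitute:
1 = 153 − 4·38
1 = −4·344 + 9·153
1 = 9·1529 − 40·344
1 = −40·3402 + 89·1529
1 = 89·4931 − 129·3402
1 = −129·23126 + 605·4931
So 4931·605 ≡ 1 (mod 23126).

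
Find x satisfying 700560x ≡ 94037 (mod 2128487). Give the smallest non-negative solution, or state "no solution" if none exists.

1809922

First find gcd(700560, 2128487):
2128487 = 3×700560 + 26807
700560 = 26×26807 + 3578
26807 = 7×3578 + 1761
3578 = 2×1761 + 56
1761 = 31×56 + 25
56 = 2×25 + 6
25 = 4×6 + 1
6 = 6×1 + 0
gcd = 1, so a unique solution mod 2128487 exists.
Back-substitute for the Bézout coefficients:
1 = 25 − 4·6
1 = −4·56 + 9·25
1 = 9·1761 − 283·56
1 = −283·3578 + 575·1761
1 = 575·26807 − 4308·3578
1 = −4308·700560 + 112583·26807
1 = 112583·2128487 − 342057·700560
So 700560·(-342057) ≡ 1 (mod 2128487), giving 700560⁻¹ ≡ 1786430.
x ≡ 700560⁻¹·94037 ≡ 1786430·94037 ≡ 1809922 (mod 2128487).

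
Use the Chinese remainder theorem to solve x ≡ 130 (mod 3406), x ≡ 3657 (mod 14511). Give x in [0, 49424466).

39284934

Write x = 130 + 3406·k. Then 3406·k ≡ 3657 − 130 ≡ 3527 (mod 14511).
Need 3406⁻¹ mod 14511. Extended Euclid on (14511, 3406):
14511 = 4*3406 + 887
3406 = 3*887 + 745
887 = 1*745 + 142
745 = 5*142 + 35
142 = 4*35 + 2
35 = 17*2 + 1
2 = 2*1 + 0
Back-substitute:
1 = 35 − 17·2
1 = −17·142 + 69·35
1 = 69·745 − 362·142
1 = −362·887 + 431·745
1 = 431·3406 − 1655·887
1 = −1655·14511 + 7051·3406
3406⁻¹ ≡ 7051 (mod 14511), so k ≡ 7051·3527 ≡ 11534 (mod 14511).
x = 130 + 3406·11534 = 39284934.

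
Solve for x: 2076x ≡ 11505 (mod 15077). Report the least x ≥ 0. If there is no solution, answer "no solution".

First find gcd(2076, 15077):
15077 = 7×2076 + 545
2076 = 3×545 + 441
545 = 1×441 + 104
441 = 4×104 + 25
104 = 4×25 + 4
25 = 6×4 + 1
4 = 4×1 + 0
gcd = 1, so a unique solution mod 15077 exists.
Back-substitute for the Bézout coefficients:
1 = 25 − 6·4
1 = −6·104 + 25·25
1 = 25·441 − 106·104
1 = −106·545 + 131·441
1 = 131·2076 − 499·545
1 = −499·15077 + 3624·2076
So 2076·(3624) ≡ 1 (mod 15077), giving 2076⁻¹ ≡ 3624.
x ≡ 2076⁻¹·11505 ≡ 3624·11505 ≡ 6215 (mod 15077).

6215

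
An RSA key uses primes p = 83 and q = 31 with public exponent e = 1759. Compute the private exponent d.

φ(n) = (p−1)(q−1) = 82·30 = 2460.
Need d with 1759·d ≡ 1 (mod 2460). Apply the extended Euclidean algorithm:
2460 = 1×1759 + 701
1759 = 2×701 + 357
701 = 1×357 + 344
357 = 1×344 + 13
344 = 26×13 + 6
13 = 2×6 + 1
6 = 6×1 + 0
Back-substitute:
1 = 13 − 2·6
1 = −2·344 + 53·13
1 = 53·357 − 55·344
1 = −55·701 + 108·357
1 = 108·1759 − 271·701
1 = −271·2460 + 379·1759
So 1759·379 ≡ 1 (mod 2460), hence d = 379.

379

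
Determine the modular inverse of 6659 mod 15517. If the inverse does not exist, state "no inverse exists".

11763

gcd(15517, 6659) by repeated division:
15517 = 2*6659 + 2199
6659 = 3*2199 + 62
2199 = 35*62 + 29
62 = 2*29 + 4
29 = 7*4 + 1
4 = 4*1 + 0
Since gcd(6659, 15517) = 1, back-substitute to write 1 as a combination:
1 = 29 − 7·4
1 = −7·62 + 15·29
1 = 15·2199 − 532·62
1 = −532·6659 + 1611·2199
1 = 1611·15517 − 3754·6659
So 6659·(-3754) ≡ 1 (mod 15517), and -3754 ≡ 11763 (mod 15517).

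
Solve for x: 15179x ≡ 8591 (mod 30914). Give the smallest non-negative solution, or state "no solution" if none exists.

23377

First find gcd(15179, 30914):
30914 = 2·15179 + 556
15179 = 27·556 + 167
556 = 3·167 + 55
167 = 3·55 + 2
55 = 27·2 + 1
2 = 2·1 + 0
gcd = 1, so a unique solution mod 30914 exists.
Back-substitute for the Bézout coefficients:
1 = 55 − 27·2
1 = −27·167 + 82·55
1 = 82·556 − 273·167
1 = −273·15179 + 7453·556
1 = 7453·30914 − 15179·15179
So 15179·(-15179) ≡ 1 (mod 30914), giving 15179⁻¹ ≡ 15735.
x ≡ 15179⁻¹·8591 ≡ 15735·8591 ≡ 23377 (mod 30914).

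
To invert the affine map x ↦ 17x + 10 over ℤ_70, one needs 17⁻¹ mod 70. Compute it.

gcd(70, 17) by repeated division:
70 = 4·17 + 2
17 = 8·2 + 1
2 = 2·1 + 0
Since gcd(17, 70) = 1, back-substitute to write 1 as a combination:
1 = 17 − 8·2
1 = −8·70 + 33·17
So 17·33 ≡ 1 (mod 70).

33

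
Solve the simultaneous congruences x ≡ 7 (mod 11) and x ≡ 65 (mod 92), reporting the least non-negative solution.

Write x = 7 + 11·k. Then 11·k ≡ 65 − 7 ≡ 58 (mod 92).
Need 11⁻¹ mod 92. Extended Euclid on (92, 11):
92 = 8·11 + 4
11 = 2·4 + 3
4 = 1·3 + 1
3 = 3·1 + 0
Back-substitute:
1 = 4 − 3
1 = −11 + 3·4
1 = 3·92 − 25·11
11⁻¹ ≡ 67 (mod 92), so k ≡ 67·58 ≡ 22 (mod 92).
x = 7 + 11·22 = 249.

249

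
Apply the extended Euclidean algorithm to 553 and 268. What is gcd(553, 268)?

Repeated division:
553 = 2·268 + 17
268 = 15·17 + 13
17 = 1·13 + 4
13 = 3·4 + 1
4 = 4·1 + 0
gcd(553, 268) = 1.
Working backward:
1 = 13 − 3·4
1 = −3·17 + 4·13
1 = 4·268 − 63·17
1 = −63·553 + 130·268
So 1 = (-63)·553 + (130)·268.

1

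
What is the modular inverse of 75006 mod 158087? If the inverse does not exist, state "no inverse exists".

45439

Extended Euclidean algorithm:
158087 = 2*75006 + 8075
75006 = 9*8075 + 2331
8075 = 3*2331 + 1082
2331 = 2*1082 + 167
1082 = 6*167 + 80
167 = 2*80 + 7
80 = 11*7 + 3
7 = 2*3 + 1
3 = 3*1 + 0
gcd = 1, so the inverse exists. Back-substitute:
1 = 7 − 2·3
1 = −2·80 + 23·7
1 = 23·167 − 48·80
1 = −48·1082 + 311·167
1 = 311·2331 − 670·1082
1 = −670·8075 + 2321·2331
1 = 2321·75006 − 21559·8075
1 = −21559·158087 + 45439·75006
So 75006·45439 ≡ 1 (mod 158087).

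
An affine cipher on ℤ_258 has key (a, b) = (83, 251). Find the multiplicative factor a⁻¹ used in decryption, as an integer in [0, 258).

143

Run Euclid on (258, 83):
258 = 3×83 + 9
83 = 9×9 + 2
9 = 4×2 + 1
2 = 2×1 + 0
gcd = 1, so the inverse exists. Back-substitute:
1 = 9 − 4·2
1 = −4·83 + 37·9
1 = 37·258 − 115·83
So 83·(-115) ≡ 1 (mod 258), and -115 ≡ 143 (mod 258).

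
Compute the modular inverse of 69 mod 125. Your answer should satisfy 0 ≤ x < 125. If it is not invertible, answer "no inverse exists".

Extended Euclidean algorithm:
125 = 1×69 + 56
69 = 1×56 + 13
56 = 4×13 + 4
13 = 3×4 + 1
4 = 4×1 + 0
The gcd is 1. Working backward:
1 = 13 − 3·4
1 = −3·56 + 13·13
1 = 13·69 − 16·56
1 = −16·125 + 29·69
So 69·29 ≡ 1 (mod 125).

29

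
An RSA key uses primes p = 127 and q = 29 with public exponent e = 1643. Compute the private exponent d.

3251

φ(n) = (p−1)(q−1) = 126·28 = 3528.
Need d with 1643·d ≡ 1 (mod 3528). Apply the extended Euclidean algorithm:
3528 = 2×1643 + 242
1643 = 6×242 + 191
242 = 1×191 + 51
191 = 3×51 + 38
51 = 1×38 + 13
38 = 2×13 + 12
13 = 1×12 + 1
12 = 12×1 + 0
Back-substitute:
1 = 13 − 12
1 = −38 + 3·13
1 = 3·51 − 4·38
1 = −4·191 + 15·51
1 = 15·242 − 19·191
1 = −19·1643 + 129·242
1 = 129·3528 − 277·1643
So 1643·(-277) ≡ 1 (mod 3528), hence d ≡ -277 ≡ 3251 (mod 3528).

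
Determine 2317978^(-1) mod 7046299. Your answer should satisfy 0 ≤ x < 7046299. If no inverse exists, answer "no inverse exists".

Compute gcd(2317978, 7046299):
7046299 = 3×2317978 + 92365
2317978 = 25×92365 + 8853
92365 = 10×8853 + 3835
8853 = 2×3835 + 1183
3835 = 3×1183 + 286
1183 = 4×286 + 39
286 = 7×39 + 13
39 = 3×13 + 0
The gcd is 13, not 1, hence no inverse exists.

no inverse exists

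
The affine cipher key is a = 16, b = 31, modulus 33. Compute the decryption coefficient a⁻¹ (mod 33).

31

gcd(33, 16) by repeated division:
33 = 2*16 + 1
16 = 16*1 + 0
The gcd is 1. Working backward:
1 = 33 − 2·16
So 16·(-2) ≡ 1 (mod 33), and -2 ≡ 31 (mod 33).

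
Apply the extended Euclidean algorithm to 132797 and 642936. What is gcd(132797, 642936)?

7

Euclidean algorithm:
642936 = 4·132797 + 111748
132797 = 1·111748 + 21049
111748 = 5·21049 + 6503
21049 = 3·6503 + 1540
6503 = 4·1540 + 343
1540 = 4·343 + 168
343 = 2·168 + 7
168 = 24·7 + 0
gcd(132797, 642936) = 7.
Express as a combination:
7 = 343 − 2·168
7 = −2·1540 + 9·343
7 = 9·6503 − 38·1540
7 = −38·21049 + 123·6503
7 = 123·111748 − 653·21049
7 = −653·132797 + 776·111748
7 = 776·642936 − 3757·132797
So 7 = (776)·642936 + (-3757)·132797.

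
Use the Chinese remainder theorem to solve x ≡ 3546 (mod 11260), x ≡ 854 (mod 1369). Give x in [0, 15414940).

10115026

Write x = 3546 + 11260·k. Then 11260·k ≡ 854 − 3546 ≡ 46 (mod 1369).
Need 11260⁻¹ mod 1369. Extended Euclid on (1369, 308):
1369 = 4*308 + 137
308 = 2*137 + 34
137 = 4*34 + 1
34 = 34*1 + 0
Back-substitute:
1 = 137 − 4·34
1 = −4·308 + 9·137
1 = 9·1369 − 40·308
11260⁻¹ ≡ 1329 (mod 1369), so k ≡ 1329·46 ≡ 898 (mod 1369).
x = 3546 + 11260·898 = 10115026.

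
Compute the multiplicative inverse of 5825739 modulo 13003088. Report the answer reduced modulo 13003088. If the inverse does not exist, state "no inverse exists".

1413907

gcd(13003088, 5825739) by repeated division:
13003088 = 2*5825739 + 1351610
5825739 = 4*1351610 + 419299
1351610 = 3*419299 + 93713
419299 = 4*93713 + 44447
93713 = 2*44447 + 4819
44447 = 9*4819 + 1076
4819 = 4*1076 + 515
1076 = 2*515 + 46
515 = 11*46 + 9
46 = 5*9 + 1
9 = 9*1 + 0
The gcd is 1. Working backward:
1 = 46 − 5·9
1 = −5·515 + 56·46
1 = 56·1076 − 117·515
1 = −117·4819 + 524·1076
1 = 524·44447 − 4833·4819
1 = −4833·93713 + 10190·44447
1 = 10190·419299 − 45593·93713
1 = −45593·1351610 + 146969·419299
1 = 146969·5825739 − 633469·1351610
1 = −633469·13003088 + 1413907·5825739
So 5825739·1413907 ≡ 1 (mod 13003088).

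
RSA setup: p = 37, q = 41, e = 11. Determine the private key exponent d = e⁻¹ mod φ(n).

φ(n) = (p−1)(q−1) = 36·40 = 1440.
Need d with 11·d ≡ 1 (mod 1440). Apply the extended Euclidean algorithm:
1440 = 130×11 + 10
11 = 1×10 + 1
10 = 10×1 + 0
Back-substitute:
1 = 11 − 10
1 = −1440 + 131·11
So 11·131 ≡ 1 (mod 1440), hence d = 131.

131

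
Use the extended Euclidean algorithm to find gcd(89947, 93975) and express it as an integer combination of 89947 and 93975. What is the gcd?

Repeated division:
93975 = 1·89947 + 4028
89947 = 22·4028 + 1331
4028 = 3·1331 + 35
1331 = 38·35 + 1
35 = 35·1 + 0
gcd(89947, 93975) = 1.
Working backward:
1 = 1331 − 38·35
1 = −38·4028 + 115·1331
1 = 115·89947 − 2568·4028
1 = −2568·93975 + 2683·89947
So 1 = (-2568)·93975 + (2683)·89947.

1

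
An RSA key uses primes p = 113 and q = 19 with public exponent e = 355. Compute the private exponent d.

φ(n) = (p−1)(q−1) = 112·18 = 2016.
Need d with 355·d ≡ 1 (mod 2016). Apply the extended Euclidean algorithm:
2016 = 5*355 + 241
355 = 1*241 + 114
241 = 2*114 + 13
114 = 8*13 + 10
13 = 1*10 + 3
10 = 3*3 + 1
3 = 3*1 + 0
Back-substitute:
1 = 10 − 3·3
1 = −3·13 + 4·10
1 = 4·114 − 35·13
1 = −35·241 + 74·114
1 = 74·355 − 109·241
1 = −109·2016 + 619·355
So 355·619 ≡ 1 (mod 2016), hence d = 619.

619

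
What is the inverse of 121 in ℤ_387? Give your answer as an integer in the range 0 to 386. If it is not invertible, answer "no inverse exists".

Run Euclid on (387, 121):
387 = 3*121 + 24
121 = 5*24 + 1
24 = 24*1 + 0
Since gcd(121, 387) = 1, back-substitute to write 1 as a combination:
1 = 121 − 5·24
1 = −5·387 + 16·121
So 121·16 ≡ 1 (mod 387).

16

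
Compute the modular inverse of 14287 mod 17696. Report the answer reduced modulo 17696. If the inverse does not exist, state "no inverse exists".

Compute gcd(14287, 17696):
17696 = 1*14287 + 3409
14287 = 4*3409 + 651
3409 = 5*651 + 154
651 = 4*154 + 35
154 = 4*35 + 14
35 = 2*14 + 7
14 = 2*7 + 0
Since gcd = 7 > 1, 14287 is not a unit mod 17696.

no inverse exists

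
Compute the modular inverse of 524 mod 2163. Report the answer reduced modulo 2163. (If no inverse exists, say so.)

Run Euclid on (2163, 524):
2163 = 4·524 + 67
524 = 7·67 + 55
67 = 1·55 + 12
55 = 4·12 + 7
12 = 1·7 + 5
7 = 1·5 + 2
5 = 2·2 + 1
2 = 2·1 + 0
The gcd is 1. Working backward:
1 = 5 − 2·2
1 = −2·7 + 3·5
1 = 3·12 − 5·7
1 = −5·55 + 23·12
1 = 23·67 − 28·55
1 = −28·524 + 219·67
1 = 219·2163 − 904·524
Thus 524·(-904) ≡ 1 (mod 2163); reducing, -904 mod 2163 = 1259.

1259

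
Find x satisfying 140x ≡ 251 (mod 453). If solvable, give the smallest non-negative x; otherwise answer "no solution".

238

First find gcd(140, 453):
453 = 3·140 + 33
140 = 4·33 + 8
33 = 4·8 + 1
8 = 8·1 + 0
gcd = 1, so a unique solution mod 453 exists.
Back-substitute for the Bézout coefficients:
1 = 33 − 4·8
1 = −4·140 + 17·33
1 = 17·453 − 55·140
So 140·(-55) ≡ 1 (mod 453), giving 140⁻¹ ≡ 398.
x ≡ 140⁻¹·251 ≡ 398·251 ≡ 238 (mod 453).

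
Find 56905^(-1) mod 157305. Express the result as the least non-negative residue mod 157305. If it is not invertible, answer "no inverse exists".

Euclidean algorithm on 157305, 56905:
157305 = 2*56905 + 43495
56905 = 1*43495 + 13410
43495 = 3*13410 + 3265
13410 = 4*3265 + 350
3265 = 9*350 + 115
350 = 3*115 + 5
115 = 23*5 + 0
gcd(56905, 157305) = 5 ≠ 1, so 56905 has no multiplicative inverse modulo 157305.

no inverse exists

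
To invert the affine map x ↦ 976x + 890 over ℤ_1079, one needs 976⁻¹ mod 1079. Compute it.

859

Extended Euclidean algorithm:
1079 = 1*976 + 103
976 = 9*103 + 49
103 = 2*49 + 5
49 = 9*5 + 4
5 = 1*4 + 1
4 = 4*1 + 0
Since gcd(976, 1079) = 1, back-substitute to write 1 as a combination:
1 = 5 − 4
1 = −49 + 10·5
1 = 10·103 − 21·49
1 = −21·976 + 199·103
1 = 199·1079 − 220·976
Hence 976⁻¹ ≡ -220 ≡ 859 (mod 1079).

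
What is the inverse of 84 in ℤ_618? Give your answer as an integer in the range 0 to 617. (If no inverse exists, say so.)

no inverse exists

Compute gcd(84, 618):
618 = 7·84 + 30
84 = 2·30 + 24
30 = 1·24 + 6
24 = 4·6 + 0
The gcd is 6, not 1, hence no inverse exists.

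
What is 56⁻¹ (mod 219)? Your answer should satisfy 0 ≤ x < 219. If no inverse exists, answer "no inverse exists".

176

Run Euclid on (219, 56):
219 = 3·56 + 51
56 = 1·51 + 5
51 = 10·5 + 1
5 = 5·1 + 0
gcd = 1, so the inverse exists. Back-substitute:
1 = 51 − 10·5
1 = −10·56 + 11·51
1 = 11·219 − 43·56
So 56·(-43) ≡ 1 (mod 219), and -43 ≡ 176 (mod 219).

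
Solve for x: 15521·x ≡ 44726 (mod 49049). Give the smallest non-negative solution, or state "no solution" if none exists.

2945

First find gcd(15521, 49049):
49049 = 3×15521 + 2486
15521 = 6×2486 + 605
2486 = 4×605 + 66
605 = 9×66 + 11
66 = 6×11 + 0
gcd = 11 and 11 | 44726, so solutions exist. Divide through by 11: 1411x ≡ 4066 (mod 4459).
Now find 1411⁻¹ mod 4459:
4459 = 3·1411 + 226
1411 = 6·226 + 55
226 = 4·55 + 6
55 = 9·6 + 1
6 = 6·1 + 0
Back-substitute:
1 = 55 − 9·6
1 = −9·226 + 37·55
1 = 37·1411 − 231·226
1 = −231·4459 + 730·1411
So 1411⁻¹ ≡ 730 (mod 4459).
Then x ≡ 730·4066 ≡ 2945 (mod 4459); the smallest non-negative solution is x = 2945.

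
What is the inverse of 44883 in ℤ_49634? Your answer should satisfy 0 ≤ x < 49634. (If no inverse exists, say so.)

25261

Apply the Euclidean algorithm to 49634 and 44883:
49634 = 1×44883 + 4751
44883 = 9×4751 + 2124
4751 = 2×2124 + 503
2124 = 4×503 + 112
503 = 4×112 + 55
112 = 2×55 + 2
55 = 27×2 + 1
2 = 2×1 + 0
gcd = 1, so the inverse exists. Back-substitute:
1 = 55 − 27·2
1 = −27·112 + 55·55
1 = 55·503 − 247·112
1 = −247·2124 + 1043·503
1 = 1043·4751 − 2333·2124
1 = −2333·44883 + 22040·4751
1 = 22040·49634 − 24373·44883
So 44883·(-24373) ≡ 1 (mod 49634), and -24373 ≡ 25261 (mod 49634).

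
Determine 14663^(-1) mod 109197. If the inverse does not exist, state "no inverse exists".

Compute gcd(14663, 109197):
109197 = 7×14663 + 6556
14663 = 2×6556 + 1551
6556 = 4×1551 + 352
1551 = 4×352 + 143
352 = 2×143 + 66
143 = 2×66 + 11
66 = 6×11 + 0
The gcd is 11, not 1, hence no inverse exists.

no inverse exists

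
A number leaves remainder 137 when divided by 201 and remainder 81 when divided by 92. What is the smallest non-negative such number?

8177

Write x = 137 + 201·k. Then 201·k ≡ 81 − 137 ≡ 36 (mod 92).
Need 201⁻¹ mod 92. Extended Euclid on (92, 17):
92 = 5*17 + 7
17 = 2*7 + 3
7 = 2*3 + 1
3 = 3*1 + 0
Back-substitute:
1 = 7 − 2·3
1 = −2·17 + 5·7
1 = 5·92 − 27·17
201⁻¹ ≡ 65 (mod 92), so k ≡ 65·36 ≡ 40 (mod 92).
x = 137 + 201·40 = 8177.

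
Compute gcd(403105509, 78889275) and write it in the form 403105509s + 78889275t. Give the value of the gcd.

Apply Euclid's algorithm to 403105509 and 78889275:
403105509 = 5*78889275 + 8659134
78889275 = 9*8659134 + 957069
8659134 = 9*957069 + 45513
957069 = 21*45513 + 1296
45513 = 35*1296 + 153
1296 = 8*153 + 72
153 = 2*72 + 9
72 = 8*9 + 0
gcd(403105509, 78889275) = 9.
Express as a combination:
9 = 153 − 2·72
9 = −2·1296 + 17·153
9 = 17·45513 − 597·1296
9 = −597·957069 + 12554·45513
9 = 12554·8659134 − 113583·957069
9 = −113583·78889275 + 1034801·8659134
9 = 1034801·403105509 − 5287588·78889275
So 9 = (1034801)·403105509 + (-5287588)·78889275.

9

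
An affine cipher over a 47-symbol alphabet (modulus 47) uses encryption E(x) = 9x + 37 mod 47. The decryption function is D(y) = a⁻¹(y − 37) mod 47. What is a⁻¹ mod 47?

21

Apply the Euclidean algorithm to 47 and 9:
47 = 5*9 + 2
9 = 4*2 + 1
2 = 2*1 + 0
The gcd is 1. Working backward:
1 = 9 − 4·2
1 = −4·47 + 21·9
So 9·21 ≡ 1 (mod 47).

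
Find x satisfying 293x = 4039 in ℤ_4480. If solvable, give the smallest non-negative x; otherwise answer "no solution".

First find gcd(293, 4480):
4480 = 15×293 + 85
293 = 3×85 + 38
85 = 2×38 + 9
38 = 4×9 + 2
9 = 4×2 + 1
2 = 2×1 + 0
gcd = 1, so a unique solution mod 4480 exists.
Back-substitute for the Bézout coefficients:
1 = 9 − 4·2
1 = −4·38 + 17·9
1 = 17·85 − 38·38
1 = −38·293 + 131·85
1 = 131·4480 − 2003·293
So 293·(-2003) ≡ 1 (mod 4480), giving 293⁻¹ ≡ 2477.
x ≡ 293⁻¹·4039 ≡ 2477·4039 ≡ 763 (mod 4480).

763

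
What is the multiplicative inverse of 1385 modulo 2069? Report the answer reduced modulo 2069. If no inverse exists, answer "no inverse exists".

487

Apply the Euclidean algorithm to 2069 and 1385:
2069 = 1·1385 + 684
1385 = 2·684 + 17
684 = 40·17 + 4
17 = 4·4 + 1
4 = 4·1 + 0
Since gcd(1385, 2069) = 1, back-substitute to write 1 as a combination:
1 = 17 − 4·4
1 = −4·684 + 161·17
1 = 161·1385 − 326·684
1 = −326·2069 + 487·1385
So 1385·487 ≡ 1 (mod 2069).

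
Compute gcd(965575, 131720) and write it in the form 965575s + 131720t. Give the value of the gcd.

5

Repeated division:
965575 = 7·131720 + 43535
131720 = 3·43535 + 1115
43535 = 39·1115 + 50
1115 = 22·50 + 15
50 = 3·15 + 5
15 = 3·5 + 0
gcd(965575, 131720) = 5.
Back-substituting:
5 = 50 − 3·15
5 = −3·1115 + 67·50
5 = 67·43535 − 2616·1115
5 = −2616·131720 + 7915·43535
5 = 7915·965575 − 58021·131720
So 5 = (7915)·965575 + (-58021)·131720.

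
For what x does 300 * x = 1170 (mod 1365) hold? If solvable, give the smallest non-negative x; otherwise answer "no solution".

13

First find gcd(300, 1365):
1365 = 4*300 + 165
300 = 1*165 + 135
165 = 1*135 + 30
135 = 4*30 + 15
30 = 2*15 + 0
gcd = 15 and 15 | 1170, so solutions exist. Divide through by 15: 20x ≡ 78 (mod 91).
Now find 20⁻¹ mod 91:
91 = 4·20 + 11
20 = 1·11 + 9
11 = 1·9 + 2
9 = 4·2 + 1
2 = 2·1 + 0
Back-substitute:
1 = 9 − 4·2
1 = −4·11 + 5·9
1 = 5·20 − 9·11
1 = −9·91 + 41·20
So 20⁻¹ ≡ 41 (mod 91).
Then x ≡ 41·78 ≡ 13 (mod 91); the smallest non-negative solution is x = 13.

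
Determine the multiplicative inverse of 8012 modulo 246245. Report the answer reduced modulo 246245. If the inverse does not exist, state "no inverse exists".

191138

Extended Euclidean algorithm:
246245 = 30*8012 + 5885
8012 = 1*5885 + 2127
5885 = 2*2127 + 1631
2127 = 1*1631 + 496
1631 = 3*496 + 143
496 = 3*143 + 67
143 = 2*67 + 9
67 = 7*9 + 4
9 = 2*4 + 1
4 = 4*1 + 0
Since gcd(8012, 246245) = 1, back-substitute to write 1 as a combination:
1 = 9 − 2·4
1 = −2·67 + 15·9
1 = 15·143 − 32·67
1 = −32·496 + 111·143
1 = 111·1631 − 365·496
1 = −365·2127 + 476·1631
1 = 476·5885 − 1317·2127
1 = −1317·8012 + 1793·5885
1 = 1793·246245 − 55107·8012
So 8012·(-55107) ≡ 1 (mod 246245), and -55107 ≡ 191138 (mod 246245).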